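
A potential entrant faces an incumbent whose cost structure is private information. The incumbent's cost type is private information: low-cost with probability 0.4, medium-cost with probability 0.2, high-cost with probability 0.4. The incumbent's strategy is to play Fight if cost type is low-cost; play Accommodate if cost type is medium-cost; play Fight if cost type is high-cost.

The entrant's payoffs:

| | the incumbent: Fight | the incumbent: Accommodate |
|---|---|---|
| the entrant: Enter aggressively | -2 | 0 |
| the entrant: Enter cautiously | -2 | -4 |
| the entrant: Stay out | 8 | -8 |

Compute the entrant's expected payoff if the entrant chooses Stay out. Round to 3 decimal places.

E[Stay out] = 0.4·8 + 0.2·(-8) + 0.4·8 = 3.2 + (-1.6) + 3.2 = 4.8

4.800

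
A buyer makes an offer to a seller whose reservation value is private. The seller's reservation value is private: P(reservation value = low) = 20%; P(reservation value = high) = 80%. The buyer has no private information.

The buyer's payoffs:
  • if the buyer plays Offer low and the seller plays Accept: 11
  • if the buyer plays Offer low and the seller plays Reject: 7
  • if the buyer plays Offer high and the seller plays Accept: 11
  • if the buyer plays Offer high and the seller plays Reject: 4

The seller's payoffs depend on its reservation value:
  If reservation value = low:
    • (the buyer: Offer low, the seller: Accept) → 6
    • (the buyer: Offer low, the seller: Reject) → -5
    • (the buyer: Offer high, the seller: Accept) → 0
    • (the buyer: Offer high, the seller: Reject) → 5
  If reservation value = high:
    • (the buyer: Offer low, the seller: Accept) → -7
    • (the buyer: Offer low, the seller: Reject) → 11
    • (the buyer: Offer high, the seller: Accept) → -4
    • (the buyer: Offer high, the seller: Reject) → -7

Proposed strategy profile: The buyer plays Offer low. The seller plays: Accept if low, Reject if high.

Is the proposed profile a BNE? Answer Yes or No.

A profile is a BNE iff every type of every player is best-responding given beliefs about the other side.
The buyer plays Offer low: E[Offer low] = 0.2·(11) + 0.8·(7) = 7.8; E[Offer high] = 5.4. Best-responding. ✓
The seller (reservation value low), facing Offer low: Accept gives 6, Reject gives -5. Proposed Accept is best. ✓
The seller (reservation value high), facing Offer low: Accept gives -7, Reject gives 11. Proposed Reject is best. ✓

Yes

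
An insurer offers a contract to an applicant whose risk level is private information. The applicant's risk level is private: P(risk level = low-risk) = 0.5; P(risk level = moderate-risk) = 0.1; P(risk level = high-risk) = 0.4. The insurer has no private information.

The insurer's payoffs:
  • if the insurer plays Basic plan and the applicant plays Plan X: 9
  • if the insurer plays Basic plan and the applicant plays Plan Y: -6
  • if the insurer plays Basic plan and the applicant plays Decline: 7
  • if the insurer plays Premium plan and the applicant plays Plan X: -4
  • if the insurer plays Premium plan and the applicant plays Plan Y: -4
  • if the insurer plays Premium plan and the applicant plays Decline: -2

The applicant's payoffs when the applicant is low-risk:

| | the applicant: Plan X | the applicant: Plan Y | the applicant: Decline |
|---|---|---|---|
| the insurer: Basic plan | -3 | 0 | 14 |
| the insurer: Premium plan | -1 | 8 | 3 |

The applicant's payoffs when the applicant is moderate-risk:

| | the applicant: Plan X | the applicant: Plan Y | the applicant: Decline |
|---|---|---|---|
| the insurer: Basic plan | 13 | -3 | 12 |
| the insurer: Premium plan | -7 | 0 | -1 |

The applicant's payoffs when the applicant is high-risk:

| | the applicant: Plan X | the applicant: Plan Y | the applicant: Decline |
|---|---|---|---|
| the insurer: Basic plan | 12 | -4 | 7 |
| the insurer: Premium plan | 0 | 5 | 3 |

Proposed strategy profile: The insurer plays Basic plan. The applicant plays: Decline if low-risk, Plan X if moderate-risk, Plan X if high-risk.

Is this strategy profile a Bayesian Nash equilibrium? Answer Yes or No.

A profile is a BNE iff every type of every player is best-responding given beliefs about the other side.
The insurer plays Basic plan: E[Basic plan] = 0.5·(7) + 0.1·(9) + 0.4·(9) = 8; E[Premium plan] = -3. Best-responding. ✓
The applicant (risk level low-risk), facing Basic plan: Plan X gives -3, Plan Y gives 0, Decline gives 14. Proposed Decline is best. ✓
The applicant (risk level moderate-risk), facing Basic plan: Plan X gives 13, Plan Y gives -3, Decline gives 12. Proposed Plan X is best. ✓
The applicant (risk level high-risk), facing Basic plan: Plan X gives 12, Plan Y gives -4, Decline gives 7. Proposed Plan X is best. ✓

Yes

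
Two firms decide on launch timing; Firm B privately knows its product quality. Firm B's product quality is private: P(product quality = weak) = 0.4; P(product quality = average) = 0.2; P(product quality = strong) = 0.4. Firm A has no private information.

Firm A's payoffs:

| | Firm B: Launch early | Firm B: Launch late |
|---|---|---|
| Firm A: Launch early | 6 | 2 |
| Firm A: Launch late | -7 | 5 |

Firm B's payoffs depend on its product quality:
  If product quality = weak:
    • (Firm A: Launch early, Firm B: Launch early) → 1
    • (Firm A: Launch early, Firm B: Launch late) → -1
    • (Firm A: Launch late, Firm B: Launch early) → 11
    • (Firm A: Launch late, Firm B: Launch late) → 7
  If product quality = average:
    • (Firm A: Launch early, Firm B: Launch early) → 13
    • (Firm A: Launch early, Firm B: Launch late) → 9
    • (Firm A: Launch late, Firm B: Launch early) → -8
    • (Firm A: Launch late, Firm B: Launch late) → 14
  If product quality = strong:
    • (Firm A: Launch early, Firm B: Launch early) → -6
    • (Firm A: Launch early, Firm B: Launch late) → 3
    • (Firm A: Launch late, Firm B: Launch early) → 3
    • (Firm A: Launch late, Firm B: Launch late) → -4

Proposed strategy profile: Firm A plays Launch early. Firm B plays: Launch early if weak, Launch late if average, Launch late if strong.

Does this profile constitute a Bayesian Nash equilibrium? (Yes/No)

No

Firm A plays Launch early: E[Launch early] = 0.4·(6) + 0.2·(2) + 0.4·(2) = 3.6; E[Launch late] = 0.2. Best-responding. ✓
Firm B (product quality weak), facing Launch early: Launch early gives 1, Launch late gives -1. Proposed Launch early is best. ✓
Firm B (product quality average), facing Launch early: Launch early gives 13, Launch late gives 9. Proposed Launch late is not best — profitable deviation exists. ✗
Firm B (product quality strong), facing Launch early: Launch early gives -6, Launch late gives 3. Proposed Launch late is best. ✓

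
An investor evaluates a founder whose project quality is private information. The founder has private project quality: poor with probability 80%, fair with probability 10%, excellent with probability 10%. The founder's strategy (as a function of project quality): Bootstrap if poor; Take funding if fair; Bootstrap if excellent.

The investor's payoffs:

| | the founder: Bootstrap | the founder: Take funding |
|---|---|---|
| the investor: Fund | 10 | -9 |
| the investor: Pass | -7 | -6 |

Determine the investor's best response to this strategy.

Fund

E[Fund] = 0.8·(10) + 0.1·(-9) + 0.1·(10) = 8.1
E[Pass] = 0.8·(-7) + 0.1·(-6) + 0.1·(-7) = -6.9
Best response: Fund (8.1 is the largest).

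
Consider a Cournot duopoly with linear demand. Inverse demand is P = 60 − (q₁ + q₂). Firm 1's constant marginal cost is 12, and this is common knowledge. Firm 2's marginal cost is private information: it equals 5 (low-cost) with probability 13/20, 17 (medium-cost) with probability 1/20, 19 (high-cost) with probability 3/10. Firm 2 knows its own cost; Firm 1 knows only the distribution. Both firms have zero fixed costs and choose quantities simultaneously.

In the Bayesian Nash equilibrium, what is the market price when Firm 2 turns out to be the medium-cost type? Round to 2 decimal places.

Type-c best response for Firm 2: q₂(c) = (60 − c)/2 − q₁/2.
Firm 1 maximizes expected profit; its first-order condition is 60 − 2q₁ − E[q₂] − 12 = 0.
Substituting E[q₂] and solving: E[c₂] = 9.8, so q₁ = (60 − 2·12 + 9.8)/3 = 15.2667.
q₂(medium-cost) = 13.8667, so P = 60 − (15.2667 + 13.8667) = 30.8667.

30.87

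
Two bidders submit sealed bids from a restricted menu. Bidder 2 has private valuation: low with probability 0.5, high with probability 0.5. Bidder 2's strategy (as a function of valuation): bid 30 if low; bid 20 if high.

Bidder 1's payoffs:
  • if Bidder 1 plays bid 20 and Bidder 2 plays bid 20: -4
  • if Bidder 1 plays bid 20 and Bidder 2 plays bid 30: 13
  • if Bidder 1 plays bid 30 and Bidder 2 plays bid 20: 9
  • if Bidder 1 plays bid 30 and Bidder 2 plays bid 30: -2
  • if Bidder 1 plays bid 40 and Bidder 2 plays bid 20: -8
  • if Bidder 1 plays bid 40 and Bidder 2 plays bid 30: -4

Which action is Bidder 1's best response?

E[bid 20] = 0.5·(13) + 0.5·(-4) = 4.5
E[bid 30] = 0.5·(-2) + 0.5·(9) = 3.5
E[bid 40] = 0.5·(-4) + 0.5·(-8) = -6
Best response: bid 20 (4.5 is the largest).

bid 20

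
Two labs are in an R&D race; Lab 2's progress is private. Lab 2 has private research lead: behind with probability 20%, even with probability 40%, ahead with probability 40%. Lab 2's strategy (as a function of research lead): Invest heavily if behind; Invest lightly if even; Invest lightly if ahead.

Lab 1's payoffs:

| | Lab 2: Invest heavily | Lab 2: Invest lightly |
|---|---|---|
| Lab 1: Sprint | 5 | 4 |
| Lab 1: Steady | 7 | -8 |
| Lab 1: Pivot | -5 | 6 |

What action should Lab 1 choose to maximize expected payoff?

Sprint

E[Sprint] = 0.2·(5) + 0.4·(4) + 0.4·(4) = 4.2
E[Steady] = 0.2·(7) + 0.4·(-8) + 0.4·(-8) = -5
E[Pivot] = 0.2·(-5) + 0.4·(6) + 0.4·(6) = 3.8
Best response: Sprint (4.2 is the largest).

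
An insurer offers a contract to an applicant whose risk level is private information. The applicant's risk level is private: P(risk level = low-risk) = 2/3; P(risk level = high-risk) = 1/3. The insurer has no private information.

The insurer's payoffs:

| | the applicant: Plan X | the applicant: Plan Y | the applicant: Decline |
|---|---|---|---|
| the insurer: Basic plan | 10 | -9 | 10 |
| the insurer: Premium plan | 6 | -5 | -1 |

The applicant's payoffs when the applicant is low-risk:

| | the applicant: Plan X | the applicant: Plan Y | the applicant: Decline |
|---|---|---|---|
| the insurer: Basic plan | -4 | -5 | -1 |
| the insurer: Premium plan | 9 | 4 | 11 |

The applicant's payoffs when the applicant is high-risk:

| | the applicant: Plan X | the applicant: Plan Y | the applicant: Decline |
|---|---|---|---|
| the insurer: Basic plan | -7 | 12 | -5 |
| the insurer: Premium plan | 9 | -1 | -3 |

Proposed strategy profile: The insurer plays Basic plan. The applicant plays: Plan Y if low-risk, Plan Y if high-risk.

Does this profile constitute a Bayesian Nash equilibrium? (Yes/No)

No

The insurer plays Basic plan: E[Basic plan] = 2/3·(-9) + 1/3·(-9) = -9; E[Premium plan] = -5. Not best-responding. ✗
The applicant (risk level low-risk), facing Basic plan: Plan X gives -4, Plan Y gives -5, Decline gives -1. Proposed Plan Y is not best — profitable deviation exists. ✗
The applicant (risk level high-risk), facing Basic plan: Plan X gives -7, Plan Y gives 12, Decline gives -5. Proposed Plan Y is best. ✓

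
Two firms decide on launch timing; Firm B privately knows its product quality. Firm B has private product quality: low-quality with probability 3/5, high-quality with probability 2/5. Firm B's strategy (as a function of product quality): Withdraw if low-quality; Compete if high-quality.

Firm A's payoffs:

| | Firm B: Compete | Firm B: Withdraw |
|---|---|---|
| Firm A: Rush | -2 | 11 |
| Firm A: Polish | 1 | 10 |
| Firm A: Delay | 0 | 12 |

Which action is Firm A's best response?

Delay

E[Rush] = 3/5·(11) + 2/5·(-2) = 29/5
E[Polish] = 3/5·(10) + 2/5·(1) = 32/5
E[Delay] = 3/5·(12) + 2/5·(0) = 36/5
Best response: Delay (36/5 is the largest).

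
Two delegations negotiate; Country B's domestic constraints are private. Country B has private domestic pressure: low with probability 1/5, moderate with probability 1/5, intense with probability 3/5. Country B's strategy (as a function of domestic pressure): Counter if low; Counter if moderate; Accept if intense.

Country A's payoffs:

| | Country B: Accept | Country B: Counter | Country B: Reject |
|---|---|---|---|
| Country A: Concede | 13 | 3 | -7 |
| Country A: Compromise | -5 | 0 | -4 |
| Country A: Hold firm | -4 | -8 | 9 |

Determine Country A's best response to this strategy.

Compute Country A's expected payoff for each action, taking the expectation over Country B's type.
E[Concede] = 1/5·(3) + 1/5·(3) + 3/5·(13) = 9
E[Compromise] = 1/5·(0) + 1/5·(0) + 3/5·(-5) = -3
E[Hold firm] = 1/5·(-8) + 1/5·(-8) + 3/5·(-4) = -28/5
Best response: Concede (9 is the largest).

Concede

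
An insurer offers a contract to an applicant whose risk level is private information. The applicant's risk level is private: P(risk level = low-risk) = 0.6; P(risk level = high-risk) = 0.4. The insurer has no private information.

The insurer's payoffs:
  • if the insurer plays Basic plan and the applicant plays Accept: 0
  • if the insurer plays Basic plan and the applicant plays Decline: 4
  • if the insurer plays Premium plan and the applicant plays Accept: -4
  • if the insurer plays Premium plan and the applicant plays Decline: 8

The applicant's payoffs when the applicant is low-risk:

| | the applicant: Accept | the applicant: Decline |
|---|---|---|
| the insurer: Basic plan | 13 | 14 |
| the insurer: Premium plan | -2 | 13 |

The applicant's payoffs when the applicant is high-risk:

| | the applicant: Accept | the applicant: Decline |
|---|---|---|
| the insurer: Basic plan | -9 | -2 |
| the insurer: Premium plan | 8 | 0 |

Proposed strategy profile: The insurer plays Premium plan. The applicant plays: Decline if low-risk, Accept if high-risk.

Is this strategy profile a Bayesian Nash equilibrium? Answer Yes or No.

Yes

The insurer plays Premium plan: E[Premium plan] = 0.6·(8) + 0.4·(-4) = 3.2; E[Basic plan] = 2.4. Best-responding. ✓
The applicant (risk level low-risk), facing Premium plan: Accept gives -2, Decline gives 13. Proposed Decline is best. ✓
The applicant (risk level high-risk), facing Premium plan: Accept gives 8, Decline gives 0. Proposed Accept is best. ✓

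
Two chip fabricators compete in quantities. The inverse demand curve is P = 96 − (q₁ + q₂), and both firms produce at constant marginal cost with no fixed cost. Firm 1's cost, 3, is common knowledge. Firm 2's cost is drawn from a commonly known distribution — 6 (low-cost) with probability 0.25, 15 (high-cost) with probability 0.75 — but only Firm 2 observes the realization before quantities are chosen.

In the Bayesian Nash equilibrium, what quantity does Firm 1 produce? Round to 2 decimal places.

Firm 2 with cost c maximizes (96 − (q₁+q₂) − c)·q₂, giving q₂(c) = (96 − c − q₁)/2.
E[c₂] = 0.25·6 + 0.75·15 = 12.75
Firm 1's FOC against E[q₂] yields q₁ = (96 − 2·3 + E[c₂])/3 = (96 − 6 + 12.75)/3 = 34.25.

34.25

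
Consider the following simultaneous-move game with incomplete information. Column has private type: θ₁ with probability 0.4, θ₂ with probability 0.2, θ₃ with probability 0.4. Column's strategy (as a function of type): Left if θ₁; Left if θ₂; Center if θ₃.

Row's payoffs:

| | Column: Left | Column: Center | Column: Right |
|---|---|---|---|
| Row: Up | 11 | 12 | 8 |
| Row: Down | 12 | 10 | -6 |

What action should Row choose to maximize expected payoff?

Up

Compute Row's expected payoff for each action, taking the expectation over Column's type.
E[Up] = 0.4·(11) + 0.2·(11) + 0.4·(12) = 11.4
E[Down] = 0.4·(12) + 0.2·(12) + 0.4·(10) = 11.2
Best response: Up (11.4 is the largest).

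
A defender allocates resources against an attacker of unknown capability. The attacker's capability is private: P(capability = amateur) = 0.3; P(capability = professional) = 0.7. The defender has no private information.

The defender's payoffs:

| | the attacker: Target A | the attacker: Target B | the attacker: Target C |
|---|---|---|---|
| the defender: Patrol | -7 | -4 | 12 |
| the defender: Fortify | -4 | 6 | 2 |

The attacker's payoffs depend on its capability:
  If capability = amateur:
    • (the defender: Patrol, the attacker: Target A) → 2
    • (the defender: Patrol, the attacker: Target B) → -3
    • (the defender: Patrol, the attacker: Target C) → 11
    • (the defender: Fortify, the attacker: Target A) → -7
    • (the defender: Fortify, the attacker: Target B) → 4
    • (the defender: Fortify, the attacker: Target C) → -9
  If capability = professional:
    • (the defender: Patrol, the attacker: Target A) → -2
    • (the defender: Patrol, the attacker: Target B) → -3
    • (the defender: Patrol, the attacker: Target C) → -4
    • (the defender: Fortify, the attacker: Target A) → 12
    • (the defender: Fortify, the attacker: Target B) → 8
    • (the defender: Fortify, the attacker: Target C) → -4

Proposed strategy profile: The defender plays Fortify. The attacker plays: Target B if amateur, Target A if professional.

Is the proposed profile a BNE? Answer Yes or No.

The defender plays Fortify: E[Fortify] = 0.3·(6) + 0.7·(-4) = -1; E[Patrol] = -6.1. Best-responding. ✓
The attacker (capability amateur), facing Fortify: Target A gives -7, Target B gives 4, Target C gives -9. Proposed Target B is best. ✓
The attacker (capability professional), facing Fortify: Target A gives 12, Target B gives 8, Target C gives -4. Proposed Target A is best. ✓

Yes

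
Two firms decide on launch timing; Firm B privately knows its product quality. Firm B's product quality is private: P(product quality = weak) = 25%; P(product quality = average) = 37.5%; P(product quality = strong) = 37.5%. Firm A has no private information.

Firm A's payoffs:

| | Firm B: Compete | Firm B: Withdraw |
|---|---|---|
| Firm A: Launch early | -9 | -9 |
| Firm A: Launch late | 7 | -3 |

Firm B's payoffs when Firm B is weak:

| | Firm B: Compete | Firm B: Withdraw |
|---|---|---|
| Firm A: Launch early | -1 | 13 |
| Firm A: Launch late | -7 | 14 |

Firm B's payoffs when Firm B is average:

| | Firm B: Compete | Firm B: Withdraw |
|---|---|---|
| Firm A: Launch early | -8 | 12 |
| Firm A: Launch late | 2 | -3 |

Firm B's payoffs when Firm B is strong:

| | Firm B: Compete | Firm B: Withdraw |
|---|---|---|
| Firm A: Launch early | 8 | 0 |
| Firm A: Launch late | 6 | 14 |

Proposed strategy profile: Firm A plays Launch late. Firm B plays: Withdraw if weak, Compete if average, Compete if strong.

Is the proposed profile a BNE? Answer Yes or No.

No

Firm A plays Launch late: E[Launch late] = 0.25·(-3) + 0.375·(7) + 0.375·(7) = 4.5; E[Launch early] = -9. Best-responding. ✓
Firm B (product quality weak), facing Launch late: Compete gives -7, Withdraw gives 14. Proposed Withdraw is best. ✓
Firm B (product quality average), facing Launch late: Compete gives 2, Withdraw gives -3. Proposed Compete is best. ✓
Firm B (product quality strong), facing Launch late: Compete gives 6, Withdraw gives 14. Proposed Compete is not best — profitable deviation exists. ✗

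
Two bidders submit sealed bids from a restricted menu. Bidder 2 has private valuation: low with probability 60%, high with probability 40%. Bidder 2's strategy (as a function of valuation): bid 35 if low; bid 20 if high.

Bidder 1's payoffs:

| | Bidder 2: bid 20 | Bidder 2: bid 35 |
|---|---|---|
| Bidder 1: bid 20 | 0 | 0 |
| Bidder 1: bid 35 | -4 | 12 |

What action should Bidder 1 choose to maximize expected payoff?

bid 35

Compute Bidder 1's expected payoff for each action, taking the expectation over Bidder 2's type.
E[bid 20] = 0.6·(0) + 0.4·(0) = 0
E[bid 35] = 0.6·(12) + 0.4·(-4) = 5.6
Best response: bid 35 (5.6 is the largest).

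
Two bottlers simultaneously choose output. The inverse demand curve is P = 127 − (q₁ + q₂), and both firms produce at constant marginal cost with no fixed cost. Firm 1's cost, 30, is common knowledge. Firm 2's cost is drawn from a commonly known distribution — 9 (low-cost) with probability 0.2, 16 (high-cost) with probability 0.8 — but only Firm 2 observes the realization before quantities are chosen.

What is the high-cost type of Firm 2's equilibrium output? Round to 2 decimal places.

41.90

Type-c best response for Firm 2: q₂(c) = (127 − c)/2 − q₁/2.
Firm 1 maximizes expected profit; its first-order condition is 127 − 2q₁ − E[q₂] − 30 = 0.
Substituting E[q₂] and solving: E[c₂] = 14.6, so q₁ = (127 − 2·30 + 14.6)/3 = 27.2.
q₂(high-cost) = (127 − 16 − 27.2)/2 = 41.9.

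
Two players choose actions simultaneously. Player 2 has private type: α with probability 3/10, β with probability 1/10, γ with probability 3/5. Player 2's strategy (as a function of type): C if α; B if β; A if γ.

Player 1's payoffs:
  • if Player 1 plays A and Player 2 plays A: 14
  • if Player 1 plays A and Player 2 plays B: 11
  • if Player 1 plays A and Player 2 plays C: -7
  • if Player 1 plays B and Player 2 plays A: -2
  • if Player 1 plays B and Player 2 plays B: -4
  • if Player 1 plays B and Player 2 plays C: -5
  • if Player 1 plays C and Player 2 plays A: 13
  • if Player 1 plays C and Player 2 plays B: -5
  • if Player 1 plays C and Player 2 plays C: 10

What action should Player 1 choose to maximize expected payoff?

C

E[A] = 3/10·(-7) + 1/10·(11) + 3/5·(14) = 37/5
E[B] = 3/10·(-5) + 1/10·(-4) + 3/5·(-2) = -31/10
E[C] = 3/10·(10) + 1/10·(-5) + 3/5·(13) = 103/10
Best response: C (103/10 is the largest).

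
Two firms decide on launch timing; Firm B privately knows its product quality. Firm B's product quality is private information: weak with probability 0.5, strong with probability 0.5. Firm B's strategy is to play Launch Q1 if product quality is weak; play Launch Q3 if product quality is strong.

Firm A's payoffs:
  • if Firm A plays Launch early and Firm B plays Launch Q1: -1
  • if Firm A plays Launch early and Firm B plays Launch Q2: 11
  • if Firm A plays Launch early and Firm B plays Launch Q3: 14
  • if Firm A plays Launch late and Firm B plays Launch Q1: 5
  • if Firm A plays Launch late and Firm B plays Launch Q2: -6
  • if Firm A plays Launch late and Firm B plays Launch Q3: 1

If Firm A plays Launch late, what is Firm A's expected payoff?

3

E[Launch late] = 0.5·5 + 0.5·1 = 2.5 + 0.5 = 3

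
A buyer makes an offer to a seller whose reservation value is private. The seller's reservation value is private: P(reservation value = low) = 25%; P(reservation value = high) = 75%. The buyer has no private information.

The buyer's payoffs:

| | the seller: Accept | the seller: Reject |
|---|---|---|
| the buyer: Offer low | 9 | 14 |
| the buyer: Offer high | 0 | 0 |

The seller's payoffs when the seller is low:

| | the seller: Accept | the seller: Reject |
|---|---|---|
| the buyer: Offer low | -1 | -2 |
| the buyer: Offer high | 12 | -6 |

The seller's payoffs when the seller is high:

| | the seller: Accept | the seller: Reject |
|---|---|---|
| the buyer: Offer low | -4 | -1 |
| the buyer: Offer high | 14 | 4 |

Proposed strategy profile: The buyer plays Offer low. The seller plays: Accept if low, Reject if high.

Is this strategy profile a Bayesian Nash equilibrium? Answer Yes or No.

A profile is a BNE iff every type of every player is best-responding given beliefs about the other side.
The buyer plays Offer low: E[Offer low] = 0.25·(9) + 0.75·(14) = 12.75; E[Offer high] = 0. Best-responding. ✓
The seller (reservation value low), facing Offer low: Accept gives -1, Reject gives -2. Proposed Accept is best. ✓
The seller (reservation value high), facing Offer low: Accept gives -4, Reject gives -1. Proposed Reject is best. ✓

Yes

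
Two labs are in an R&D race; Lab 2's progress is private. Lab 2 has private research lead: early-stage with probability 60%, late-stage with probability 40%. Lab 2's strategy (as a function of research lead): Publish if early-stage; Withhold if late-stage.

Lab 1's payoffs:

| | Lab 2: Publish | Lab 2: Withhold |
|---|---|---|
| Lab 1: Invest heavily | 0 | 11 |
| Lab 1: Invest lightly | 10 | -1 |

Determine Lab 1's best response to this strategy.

Compute Lab 1's expected payoff for each action, taking the expectation over Lab 2's type.
E[Invest heavily] = 0.6·(0) + 0.4·(11) = 4.4
E[Invest lightly] = 0.6·(10) + 0.4·(-1) = 5.6
Best response: Invest lightly (5.6 is the largest).

Invest lightly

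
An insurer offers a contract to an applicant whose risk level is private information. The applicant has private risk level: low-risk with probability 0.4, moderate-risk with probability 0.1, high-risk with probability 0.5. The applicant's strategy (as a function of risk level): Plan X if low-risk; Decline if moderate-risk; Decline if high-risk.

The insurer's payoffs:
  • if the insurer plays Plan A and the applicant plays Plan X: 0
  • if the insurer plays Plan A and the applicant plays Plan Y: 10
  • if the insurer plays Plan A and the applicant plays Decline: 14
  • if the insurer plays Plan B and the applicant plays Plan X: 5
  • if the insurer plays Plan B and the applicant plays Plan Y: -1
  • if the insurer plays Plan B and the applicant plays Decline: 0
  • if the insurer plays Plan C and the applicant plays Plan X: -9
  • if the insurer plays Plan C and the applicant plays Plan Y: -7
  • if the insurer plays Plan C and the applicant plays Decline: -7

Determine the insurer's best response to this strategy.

Plan A

Compute the insurer's expected payoff for each action, taking the expectation over the applicant's type.
E[Plan A] = 0.4·(0) + 0.1·(14) + 0.5·(14) = 8.4
E[Plan B] = 0.4·(5) + 0.1·(0) + 0.5·(0) = 2
E[Plan C] = 0.4·(-9) + 0.1·(-7) + 0.5·(-7) = -7.8
Best response: Plan A (8.4 is the largest).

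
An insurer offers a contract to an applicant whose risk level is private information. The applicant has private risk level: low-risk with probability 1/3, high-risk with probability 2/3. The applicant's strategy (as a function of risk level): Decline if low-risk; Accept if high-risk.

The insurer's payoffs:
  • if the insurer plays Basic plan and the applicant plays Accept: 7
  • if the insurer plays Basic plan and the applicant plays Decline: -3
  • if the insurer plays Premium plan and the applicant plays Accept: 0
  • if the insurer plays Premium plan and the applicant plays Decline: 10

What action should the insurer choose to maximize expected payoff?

E[Basic plan] = 1/3·(-3) + 2/3·(7) = 11/3
E[Premium plan] = 1/3·(10) + 2/3·(0) = 10/3
Best response: Basic plan (11/3 is the largest).

Basic plan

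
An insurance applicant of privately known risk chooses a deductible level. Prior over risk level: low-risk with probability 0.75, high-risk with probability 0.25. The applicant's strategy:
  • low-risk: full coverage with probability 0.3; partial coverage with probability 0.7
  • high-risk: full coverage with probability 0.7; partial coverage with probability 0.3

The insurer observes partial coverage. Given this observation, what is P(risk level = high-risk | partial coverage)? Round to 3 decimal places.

P(partial coverage) = 0.75·0.7 + 0.25·0.3 = 0.6
P(high-risk | partial coverage) = (0.25·0.3) / 0.6 = 0.075 / 0.6 = 0.125

0.125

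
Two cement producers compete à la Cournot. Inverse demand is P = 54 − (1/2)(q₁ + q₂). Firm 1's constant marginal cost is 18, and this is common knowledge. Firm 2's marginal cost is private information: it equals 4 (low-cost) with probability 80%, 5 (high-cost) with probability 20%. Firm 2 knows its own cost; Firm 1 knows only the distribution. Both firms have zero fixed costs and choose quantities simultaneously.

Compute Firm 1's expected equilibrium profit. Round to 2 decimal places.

109.52

Type-c best response for Firm 2: q₂(c) = (54 − c) − q₁/2.
Firm 1 maximizes expected profit; its first-order condition is 54 − q₁ − (1/2)E[q₂] − 18 = 0.
Substituting E[q₂] and solving: E[c₂] = 4.2, so q₁ = (54 − 2·18 + 4.2)/(3/2) = 14.8.
E[P] = 54 − (1/2)·(q₁ + E[q₂]) = 25.4; Firm 1's expected profit = (E[P] − 18)·q₁ = (25.4 − 18)·14.8 = 109.52.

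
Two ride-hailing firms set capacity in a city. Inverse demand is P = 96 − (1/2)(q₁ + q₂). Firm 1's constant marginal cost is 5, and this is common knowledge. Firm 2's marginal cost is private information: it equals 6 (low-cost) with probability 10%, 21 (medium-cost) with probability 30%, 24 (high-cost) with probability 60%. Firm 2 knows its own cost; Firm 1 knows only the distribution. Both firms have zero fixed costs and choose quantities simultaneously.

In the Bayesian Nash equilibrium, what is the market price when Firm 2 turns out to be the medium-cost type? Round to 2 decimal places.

Firm 2 with cost c maximizes (96 − (1/2)(q₁+q₂) − c)·q₂, giving q₂(c) = (96 − c − (1/2)q₁).
E[c₂] = 0.1·6 + 0.3·21 + 0.6·24 = 21.3
Firm 1's FOC against E[q₂] yields q₁ = (96 − 2·5 + E[c₂])/(3/2) = (96 − 10 + 21.3)/(3/2) = 71.5333.
q₂(medium-cost) = 39.2333, so P = 96 − (1/2)·(71.5333 + 39.2333) = 40.6167.

40.62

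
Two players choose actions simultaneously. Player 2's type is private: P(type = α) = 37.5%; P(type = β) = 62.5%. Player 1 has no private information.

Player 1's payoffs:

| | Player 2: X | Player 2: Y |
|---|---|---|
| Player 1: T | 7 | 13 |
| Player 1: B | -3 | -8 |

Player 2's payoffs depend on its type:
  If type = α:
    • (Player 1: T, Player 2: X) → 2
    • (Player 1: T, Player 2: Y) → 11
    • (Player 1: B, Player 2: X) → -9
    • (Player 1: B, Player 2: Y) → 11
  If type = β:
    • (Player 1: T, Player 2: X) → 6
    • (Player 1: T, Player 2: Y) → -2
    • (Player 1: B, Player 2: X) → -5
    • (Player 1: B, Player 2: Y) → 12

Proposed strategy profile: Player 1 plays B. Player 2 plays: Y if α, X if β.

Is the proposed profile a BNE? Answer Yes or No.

No

A profile is a BNE iff every type of every player is best-responding given beliefs about the other side.
Player 1 plays B: E[B] = 0.375·(-8) + 0.625·(-3) = -4.875; E[T] = 9.25. Not best-responding. ✗
Player 2 (type α), facing B: X gives -9, Y gives 11. Proposed Y is best. ✓
Player 2 (type β), facing B: X gives -5, Y gives 12. Proposed X is not best — profitable deviation exists. ✗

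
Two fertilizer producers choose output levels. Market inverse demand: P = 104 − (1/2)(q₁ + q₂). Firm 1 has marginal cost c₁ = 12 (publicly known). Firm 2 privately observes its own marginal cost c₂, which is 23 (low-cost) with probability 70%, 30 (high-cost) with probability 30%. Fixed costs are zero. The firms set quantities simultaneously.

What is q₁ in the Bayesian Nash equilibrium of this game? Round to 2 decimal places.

Type-c best response for Firm 2: q₂(c) = (104 − c) − q₁/2.
Firm 1 maximizes expected profit; its first-order condition is 104 − q₁ − (1/2)E[q₂] − 12 = 0.
Substituting E[q₂] and solving: E[c₂] = 25.1, so q₁ = (104 − 2·12 + 25.1)/(3/2) = 70.0667.

70.07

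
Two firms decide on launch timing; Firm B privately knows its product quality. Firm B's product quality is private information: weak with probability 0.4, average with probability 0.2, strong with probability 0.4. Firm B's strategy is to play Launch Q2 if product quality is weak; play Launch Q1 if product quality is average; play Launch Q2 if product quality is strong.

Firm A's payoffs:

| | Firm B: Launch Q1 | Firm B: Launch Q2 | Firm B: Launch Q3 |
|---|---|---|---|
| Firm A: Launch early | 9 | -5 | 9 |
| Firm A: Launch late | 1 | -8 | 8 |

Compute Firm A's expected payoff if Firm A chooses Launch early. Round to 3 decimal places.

-2.200

E[Launch early] = 0.4·(-5) + 0.2·9 + 0.4·(-5) = (-2) + 1.8 + (-2) = -2.2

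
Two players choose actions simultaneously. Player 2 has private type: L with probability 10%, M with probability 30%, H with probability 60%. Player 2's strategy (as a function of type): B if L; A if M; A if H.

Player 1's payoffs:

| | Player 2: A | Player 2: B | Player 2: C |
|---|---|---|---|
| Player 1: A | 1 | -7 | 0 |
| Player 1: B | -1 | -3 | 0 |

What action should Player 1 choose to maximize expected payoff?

A

E[A] = 0.1·(-7) + 0.3·(1) + 0.6·(1) = 0.2
E[B] = 0.1·(-3) + 0.3·(-1) + 0.6·(-1) = -1.2
Best response: A (0.2 is the largest).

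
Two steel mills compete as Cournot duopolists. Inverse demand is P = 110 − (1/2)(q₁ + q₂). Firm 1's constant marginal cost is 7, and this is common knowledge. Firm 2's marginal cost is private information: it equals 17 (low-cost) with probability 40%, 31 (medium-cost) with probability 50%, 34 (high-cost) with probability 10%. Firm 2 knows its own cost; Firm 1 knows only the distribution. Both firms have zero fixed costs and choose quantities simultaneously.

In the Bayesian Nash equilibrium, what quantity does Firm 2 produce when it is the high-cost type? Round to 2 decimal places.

35.43

Each type of Firm 2 best-responds to q₁; Firm 1 best-responds to the expected q₂ over Firm 2's types.
Firm 2 with cost c maximizes (110 − (1/2)(q₁+q₂) − c)·q₂, giving q₂(c) = (110 − c − (1/2)q₁).
E[c₂] = 0.4·17 + 0.5·31 + 0.1·34 = 25.7
Firm 1's FOC against E[q₂] yields q₁ = (110 − 2·7 + E[c₂])/(3/2) = (110 − 14 + 25.7)/(3/2) = 81.1333.
q₂(high-cost) = (110 − 34 − (1/2)·81.1333) = 35.4333.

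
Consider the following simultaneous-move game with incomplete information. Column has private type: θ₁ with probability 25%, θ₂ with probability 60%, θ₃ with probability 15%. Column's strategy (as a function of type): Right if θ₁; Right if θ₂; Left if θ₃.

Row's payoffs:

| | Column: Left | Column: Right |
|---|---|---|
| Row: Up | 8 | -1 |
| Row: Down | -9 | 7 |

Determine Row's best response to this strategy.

E[Up] = 0.25·(-1) + 0.6·(-1) + 0.15·(8) = 0.35
E[Down] = 0.25·(7) + 0.6·(7) + 0.15·(-9) = 4.6
Best response: Down (4.6 is the largest).

Down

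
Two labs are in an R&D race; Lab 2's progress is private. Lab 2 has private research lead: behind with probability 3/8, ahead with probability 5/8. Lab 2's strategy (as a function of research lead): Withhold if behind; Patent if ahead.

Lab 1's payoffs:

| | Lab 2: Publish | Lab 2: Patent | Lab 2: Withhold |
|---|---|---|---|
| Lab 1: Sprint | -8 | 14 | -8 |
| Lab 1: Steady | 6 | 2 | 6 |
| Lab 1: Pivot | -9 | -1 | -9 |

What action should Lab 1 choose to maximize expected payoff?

E[Sprint] = 3/8·(-8) + 5/8·(14) = 23/4
E[Steady] = 3/8·(6) + 5/8·(2) = 7/2
E[Pivot] = 3/8·(-9) + 5/8·(-1) = -4
Best response: Sprint (23/4 is the largest).

Sprint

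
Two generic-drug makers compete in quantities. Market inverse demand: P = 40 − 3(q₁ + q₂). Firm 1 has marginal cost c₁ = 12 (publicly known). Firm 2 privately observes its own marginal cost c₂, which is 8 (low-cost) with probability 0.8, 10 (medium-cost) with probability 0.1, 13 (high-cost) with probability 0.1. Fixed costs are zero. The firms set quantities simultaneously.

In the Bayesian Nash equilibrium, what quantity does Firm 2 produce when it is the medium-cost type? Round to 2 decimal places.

3.63

Firm 2 with cost c maximizes (40 − 3(q₁+q₂) − c)·q₂, giving q₂(c) = (40 − c − 3q₁)/6.
E[c₂] = 0.8·8 + 0.1·10 + 0.1·13 = 8.7
Firm 1's FOC against E[q₂] yields q₁ = (40 − 2·12 + E[c₂])/9 = (40 − 24 + 8.7)/9 = 2.74444.
q₂(medium-cost) = (40 − 10 − 3·2.74444)/6 = 3.62778.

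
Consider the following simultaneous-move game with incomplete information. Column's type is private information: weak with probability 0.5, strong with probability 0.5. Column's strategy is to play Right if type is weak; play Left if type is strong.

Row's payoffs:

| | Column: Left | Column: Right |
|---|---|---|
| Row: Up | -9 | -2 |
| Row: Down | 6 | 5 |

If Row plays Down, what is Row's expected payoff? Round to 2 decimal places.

Take the expectation over Column's type, weighting each type's action by its prior probability.
E[Down] = 0.5·5 + 0.5·6 = 2.5 + 3 = 5.5

5.50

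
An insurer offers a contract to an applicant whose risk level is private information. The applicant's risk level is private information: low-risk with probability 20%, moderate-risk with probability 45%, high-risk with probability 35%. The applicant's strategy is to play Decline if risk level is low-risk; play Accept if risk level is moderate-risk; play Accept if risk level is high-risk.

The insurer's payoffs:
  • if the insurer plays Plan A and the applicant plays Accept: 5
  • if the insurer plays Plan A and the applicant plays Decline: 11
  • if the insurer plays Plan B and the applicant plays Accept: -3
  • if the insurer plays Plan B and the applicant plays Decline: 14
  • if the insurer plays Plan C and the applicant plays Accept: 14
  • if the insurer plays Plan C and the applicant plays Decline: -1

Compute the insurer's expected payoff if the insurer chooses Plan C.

11

E[Plan C] = 0.2·(-1) + 0.45·14 + 0.35·14 = (-0.2) + 6.3 + 4.9 = 11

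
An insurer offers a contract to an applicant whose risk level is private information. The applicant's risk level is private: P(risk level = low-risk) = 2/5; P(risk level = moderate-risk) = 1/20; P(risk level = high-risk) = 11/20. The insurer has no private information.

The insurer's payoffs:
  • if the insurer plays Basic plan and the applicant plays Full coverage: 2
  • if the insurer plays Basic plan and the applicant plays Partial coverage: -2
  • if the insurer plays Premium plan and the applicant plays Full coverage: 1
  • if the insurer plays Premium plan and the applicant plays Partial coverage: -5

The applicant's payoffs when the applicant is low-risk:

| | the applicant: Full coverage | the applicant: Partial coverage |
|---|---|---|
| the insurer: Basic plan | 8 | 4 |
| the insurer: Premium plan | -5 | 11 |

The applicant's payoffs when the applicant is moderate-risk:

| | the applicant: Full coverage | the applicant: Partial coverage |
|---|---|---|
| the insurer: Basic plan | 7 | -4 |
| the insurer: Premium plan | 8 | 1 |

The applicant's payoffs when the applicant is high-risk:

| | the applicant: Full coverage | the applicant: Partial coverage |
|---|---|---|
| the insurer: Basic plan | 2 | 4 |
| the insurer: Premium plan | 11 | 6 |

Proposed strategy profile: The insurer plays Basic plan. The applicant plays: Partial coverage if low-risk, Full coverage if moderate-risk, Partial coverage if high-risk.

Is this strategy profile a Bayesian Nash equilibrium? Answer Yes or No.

No

The insurer plays Basic plan: E[Basic plan] = 2/5·(-2) + 1/20·(2) + 11/20·(-2) = -9/5; E[Premium plan] = -47/10. Best-responding. ✓
The applicant (risk level low-risk), facing Basic plan: Full coverage gives 8, Partial coverage gives 4. Proposed Partial coverage is not best — profitable deviation exists. ✗
The applicant (risk level moderate-risk), facing Basic plan: Full coverage gives 7, Partial coverage gives -4. Proposed Full coverage is best. ✓
The applicant (risk level high-risk), facing Basic plan: Full coverage gives 2, Partial coverage gives 4. Proposed Partial coverage is best. ✓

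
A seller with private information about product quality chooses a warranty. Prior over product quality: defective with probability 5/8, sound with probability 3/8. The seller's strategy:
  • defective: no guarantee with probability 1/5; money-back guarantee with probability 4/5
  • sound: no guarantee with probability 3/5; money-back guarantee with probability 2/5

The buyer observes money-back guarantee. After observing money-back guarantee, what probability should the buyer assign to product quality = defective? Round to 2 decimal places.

P(money-back guarantee) = (5/8)·(4/5) + (3/8)·(2/5) = 13/20
P(defective | money-back guarantee) = ((5/8)·(4/5)) / (13/20) = (1/2) / (13/20) = 10/13

0.77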